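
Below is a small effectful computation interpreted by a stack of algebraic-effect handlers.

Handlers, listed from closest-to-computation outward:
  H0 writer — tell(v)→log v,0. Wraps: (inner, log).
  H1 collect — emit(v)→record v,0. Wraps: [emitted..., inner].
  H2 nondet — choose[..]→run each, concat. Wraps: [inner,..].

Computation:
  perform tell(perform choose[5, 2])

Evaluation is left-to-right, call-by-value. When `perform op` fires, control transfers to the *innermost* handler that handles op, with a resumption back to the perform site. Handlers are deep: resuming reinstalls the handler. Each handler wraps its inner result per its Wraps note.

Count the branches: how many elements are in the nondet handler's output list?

Step-by-step:
choose[5, 2] @ H2
  branch[0] choose=5:
    tell(5) @ H0 ⇒ log+=5
    H0 returns (0, (5))
    H1 returns [(0, (5))]
    H2 returns [[(0, (5))]]
  branch[1] choose=2:
    tell(2) @ H0 ⇒ log+=2
    H0 returns (0, (2))
    H1 returns [(0, (2))]
    H2 returns [[(0, (2))]]
= [[(0, (5))], [(0, (2))]]

Answer: 2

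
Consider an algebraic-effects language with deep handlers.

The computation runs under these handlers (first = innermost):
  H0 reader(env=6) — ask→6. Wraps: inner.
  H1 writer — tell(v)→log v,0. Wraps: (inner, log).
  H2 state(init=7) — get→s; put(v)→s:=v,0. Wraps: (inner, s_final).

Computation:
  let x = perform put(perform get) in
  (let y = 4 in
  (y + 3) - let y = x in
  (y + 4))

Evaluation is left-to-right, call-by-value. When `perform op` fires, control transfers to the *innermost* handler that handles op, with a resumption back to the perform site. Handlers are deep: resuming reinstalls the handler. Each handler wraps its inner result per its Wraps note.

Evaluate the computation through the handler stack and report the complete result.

Step-by-step:
get @ H2 ⇒ 7
put(7) @ H2 ⇒ s:=7
H0 returns 3
H1 returns (3, ())
H2 returns ((3, ()), 7)
= ((3, ()), 7)

Answer: ((3, ()), 7)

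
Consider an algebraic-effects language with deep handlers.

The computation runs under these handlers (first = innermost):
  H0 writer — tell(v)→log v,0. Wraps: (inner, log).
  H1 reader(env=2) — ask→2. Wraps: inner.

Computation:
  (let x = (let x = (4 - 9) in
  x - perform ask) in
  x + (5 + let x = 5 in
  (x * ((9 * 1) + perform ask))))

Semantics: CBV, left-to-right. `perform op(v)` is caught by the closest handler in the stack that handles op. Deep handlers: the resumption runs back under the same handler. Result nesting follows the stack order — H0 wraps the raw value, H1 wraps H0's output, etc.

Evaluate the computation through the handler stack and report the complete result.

Answer: (53, ())

Working:
ask @ H1 ⇒ 2
ask @ H1 ⇒ 2
H0 returns (53, ())
H1 returns (53, ())
= (53, ())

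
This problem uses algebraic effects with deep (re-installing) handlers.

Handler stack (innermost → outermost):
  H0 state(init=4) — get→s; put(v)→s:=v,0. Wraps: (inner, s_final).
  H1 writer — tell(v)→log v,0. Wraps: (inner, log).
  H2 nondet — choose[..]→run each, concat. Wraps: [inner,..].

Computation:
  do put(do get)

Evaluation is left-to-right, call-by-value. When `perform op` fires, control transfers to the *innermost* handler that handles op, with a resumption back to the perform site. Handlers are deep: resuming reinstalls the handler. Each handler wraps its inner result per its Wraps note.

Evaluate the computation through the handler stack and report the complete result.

Step-by-step:
get @ H0 ⇒ 4
put(4) @ H0 ⇒ s:=4
H0 returns (0, 4)
H1 returns ((0, 4), ())
H2 returns [((0, 4), ())]
= [((0, 4), ())]

Answer: [((0, 4), ())]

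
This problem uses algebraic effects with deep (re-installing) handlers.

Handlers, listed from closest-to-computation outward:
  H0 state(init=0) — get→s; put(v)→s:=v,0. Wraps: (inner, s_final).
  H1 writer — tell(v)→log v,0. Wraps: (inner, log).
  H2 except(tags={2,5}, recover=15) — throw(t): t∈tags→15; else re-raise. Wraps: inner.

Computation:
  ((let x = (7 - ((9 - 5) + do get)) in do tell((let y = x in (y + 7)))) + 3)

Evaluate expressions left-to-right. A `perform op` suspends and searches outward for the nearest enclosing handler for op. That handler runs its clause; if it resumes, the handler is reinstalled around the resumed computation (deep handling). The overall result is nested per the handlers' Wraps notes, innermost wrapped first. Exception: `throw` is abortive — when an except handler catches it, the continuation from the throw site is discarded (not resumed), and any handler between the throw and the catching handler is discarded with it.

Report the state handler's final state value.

Working:
get @ H0 ⇒ 0
tell(10) @ H1 ⇒ log+=10
H0 returns (3, 0)
H1 returns ((3, 0), (10))
H2 returns ((3, 0), (10))
= ((3, 0), (10))

Answer: 0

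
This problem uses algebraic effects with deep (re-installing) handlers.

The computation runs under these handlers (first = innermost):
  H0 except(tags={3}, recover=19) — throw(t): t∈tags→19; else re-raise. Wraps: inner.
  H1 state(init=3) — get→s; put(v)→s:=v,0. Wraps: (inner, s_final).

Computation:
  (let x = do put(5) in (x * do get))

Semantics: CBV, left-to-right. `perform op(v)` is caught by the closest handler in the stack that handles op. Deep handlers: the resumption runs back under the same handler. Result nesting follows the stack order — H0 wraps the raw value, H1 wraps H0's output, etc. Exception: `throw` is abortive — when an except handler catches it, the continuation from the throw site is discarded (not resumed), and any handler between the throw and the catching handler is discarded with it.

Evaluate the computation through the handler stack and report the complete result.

Answer: (0, 5)

Evaluation trace:
put(5) @ H1 ⇒ s:=5
get @ H1 ⇒ 5
H0 returns 0
H1 returns (0, 5)
= (0, 5)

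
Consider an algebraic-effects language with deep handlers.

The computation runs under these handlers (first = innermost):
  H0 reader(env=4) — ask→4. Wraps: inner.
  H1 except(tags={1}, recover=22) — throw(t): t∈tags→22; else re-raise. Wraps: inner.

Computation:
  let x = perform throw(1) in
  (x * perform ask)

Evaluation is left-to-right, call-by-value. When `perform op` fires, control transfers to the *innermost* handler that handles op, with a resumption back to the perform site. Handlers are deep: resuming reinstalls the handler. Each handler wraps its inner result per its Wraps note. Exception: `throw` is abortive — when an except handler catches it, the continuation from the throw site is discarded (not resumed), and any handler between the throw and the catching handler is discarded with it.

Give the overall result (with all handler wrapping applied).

Answer: 22

Step-by-step:
throw(1) @ H1 caught ⇒ 22
= 22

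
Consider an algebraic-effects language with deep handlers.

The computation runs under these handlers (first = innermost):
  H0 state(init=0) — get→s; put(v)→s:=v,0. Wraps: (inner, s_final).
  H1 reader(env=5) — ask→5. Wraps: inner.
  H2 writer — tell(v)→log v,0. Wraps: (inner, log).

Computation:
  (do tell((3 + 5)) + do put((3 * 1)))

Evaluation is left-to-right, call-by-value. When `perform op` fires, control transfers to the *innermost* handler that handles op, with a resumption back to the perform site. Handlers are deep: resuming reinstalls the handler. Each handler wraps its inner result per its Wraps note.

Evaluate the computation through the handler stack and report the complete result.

Answer: ((0, 3), (8))

Step-by-step:
tell(8) @ H2 ⇒ log+=8
put(3) @ H0 ⇒ s:=3
H0 returns (0, 3)
H1 returns (0, 3)
H2 returns ((0, 3), (8))
= ((0, 3), (8))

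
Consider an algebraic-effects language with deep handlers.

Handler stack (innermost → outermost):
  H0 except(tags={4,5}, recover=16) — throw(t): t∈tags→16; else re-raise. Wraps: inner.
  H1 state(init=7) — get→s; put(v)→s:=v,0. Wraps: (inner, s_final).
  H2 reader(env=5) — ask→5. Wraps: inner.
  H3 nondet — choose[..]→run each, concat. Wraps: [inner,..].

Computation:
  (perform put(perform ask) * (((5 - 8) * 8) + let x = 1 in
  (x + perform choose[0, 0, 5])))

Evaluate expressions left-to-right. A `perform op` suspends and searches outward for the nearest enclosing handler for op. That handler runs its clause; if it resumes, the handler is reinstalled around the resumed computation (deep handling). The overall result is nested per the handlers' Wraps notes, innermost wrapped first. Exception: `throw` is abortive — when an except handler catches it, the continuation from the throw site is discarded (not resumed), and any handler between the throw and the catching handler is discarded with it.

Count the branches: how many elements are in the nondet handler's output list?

Evaluation trace:
ask @ H2 ⇒ 5
put(5) @ H1 ⇒ s:=5
choose[0, 0, 5] @ H3
  branch[0] choose=0:
    H0 returns 0
    H1 returns (0, 5)
    H2 returns (0, 5)
    H3 returns [(0, 5)]
  branch[1] choose=0:
    H0 returns 0
    H1 returns (0, 5)
    H2 returns (0, 5)
    H3 returns [(0, 5)]
  branch[2] choose=5:
    H0 returns 0
    H1 returns (0, 5)
    H2 returns (0, 5)
    H3 returns [(0, 5)]
= [(0, 5), (0, 5), (0, 5)]

Answer: 3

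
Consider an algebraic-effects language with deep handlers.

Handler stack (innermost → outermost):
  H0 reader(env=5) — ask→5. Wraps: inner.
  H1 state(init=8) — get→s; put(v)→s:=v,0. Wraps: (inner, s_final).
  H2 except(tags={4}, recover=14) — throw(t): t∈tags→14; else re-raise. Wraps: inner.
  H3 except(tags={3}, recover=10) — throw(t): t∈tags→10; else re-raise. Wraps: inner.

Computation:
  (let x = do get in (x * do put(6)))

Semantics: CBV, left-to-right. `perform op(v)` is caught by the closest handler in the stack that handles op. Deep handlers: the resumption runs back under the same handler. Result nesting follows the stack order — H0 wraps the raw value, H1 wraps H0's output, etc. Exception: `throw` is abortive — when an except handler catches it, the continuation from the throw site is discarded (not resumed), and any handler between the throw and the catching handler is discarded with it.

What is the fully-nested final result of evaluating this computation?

Working:
get @ H1 ⇒ 8
put(6) @ H1 ⇒ s:=6
H0 returns 0
H1 returns (0, 6)
H2 returns (0, 6)
H3 returns (0, 6)
= (0, 6)

Answer: (0, 6)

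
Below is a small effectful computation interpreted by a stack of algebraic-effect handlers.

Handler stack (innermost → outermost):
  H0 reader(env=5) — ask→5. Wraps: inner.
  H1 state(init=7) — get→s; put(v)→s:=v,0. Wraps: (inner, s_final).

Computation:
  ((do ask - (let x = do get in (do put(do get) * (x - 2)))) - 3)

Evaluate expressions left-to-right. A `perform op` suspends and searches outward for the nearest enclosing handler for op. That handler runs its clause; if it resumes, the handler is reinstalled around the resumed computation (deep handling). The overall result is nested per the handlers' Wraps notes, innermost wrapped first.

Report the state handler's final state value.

Evaluation trace:
ask @ H0 ⇒ 5
get @ H1 ⇒ 7
get @ H1 ⇒ 7
put(7) @ H1 ⇒ s:=7
H0 returns 2
H1 returns (2, 7)
= (2, 7)

Answer: 7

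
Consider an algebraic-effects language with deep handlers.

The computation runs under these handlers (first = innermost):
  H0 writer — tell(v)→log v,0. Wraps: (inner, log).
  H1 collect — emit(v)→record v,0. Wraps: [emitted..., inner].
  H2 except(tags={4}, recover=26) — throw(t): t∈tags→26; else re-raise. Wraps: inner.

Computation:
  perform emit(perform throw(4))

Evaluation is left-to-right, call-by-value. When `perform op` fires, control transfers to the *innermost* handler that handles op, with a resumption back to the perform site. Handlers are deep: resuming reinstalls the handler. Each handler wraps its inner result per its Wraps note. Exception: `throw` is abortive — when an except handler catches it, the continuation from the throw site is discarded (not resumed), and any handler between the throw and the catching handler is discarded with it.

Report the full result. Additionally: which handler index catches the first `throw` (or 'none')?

Answer: 26 ; first throw caught by: H2

Working:
throw(4) @ H2 caught ⇒ 26
= 26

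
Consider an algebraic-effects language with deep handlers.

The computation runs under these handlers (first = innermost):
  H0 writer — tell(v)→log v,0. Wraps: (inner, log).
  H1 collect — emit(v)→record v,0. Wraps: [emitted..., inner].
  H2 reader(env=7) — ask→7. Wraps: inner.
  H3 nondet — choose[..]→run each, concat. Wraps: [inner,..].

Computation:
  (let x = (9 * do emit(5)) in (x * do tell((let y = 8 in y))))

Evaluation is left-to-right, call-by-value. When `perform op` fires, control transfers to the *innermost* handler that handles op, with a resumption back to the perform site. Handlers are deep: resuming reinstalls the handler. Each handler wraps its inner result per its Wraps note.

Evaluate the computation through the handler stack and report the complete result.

Answer: [[5, (0, (8))]]

Step-by-step:
emit(5) @ H1 ⇒ out+=5
tell(8) @ H0 ⇒ log+=8
H0 returns (0, (8))
H1 returns [5, (0, (8))]
H2 returns [5, (0, (8))]
H3 returns [[5, (0, (8))]]
= [[5, (0, (8))]]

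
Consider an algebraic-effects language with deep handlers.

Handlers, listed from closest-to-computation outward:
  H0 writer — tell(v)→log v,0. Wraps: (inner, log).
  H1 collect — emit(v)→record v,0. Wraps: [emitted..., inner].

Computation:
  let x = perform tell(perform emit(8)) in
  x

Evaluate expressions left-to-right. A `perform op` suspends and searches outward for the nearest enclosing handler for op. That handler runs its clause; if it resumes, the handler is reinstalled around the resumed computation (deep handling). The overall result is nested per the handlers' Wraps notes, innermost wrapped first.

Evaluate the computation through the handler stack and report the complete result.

Answer: [8, (0, (0))]

Evaluation trace:
emit(8) @ H1 ⇒ out+=8
tell(0) @ H0 ⇒ log+=0
H0 returns (0, (0))
H1 returns [8, (0, (0))]
= [8, (0, (0))]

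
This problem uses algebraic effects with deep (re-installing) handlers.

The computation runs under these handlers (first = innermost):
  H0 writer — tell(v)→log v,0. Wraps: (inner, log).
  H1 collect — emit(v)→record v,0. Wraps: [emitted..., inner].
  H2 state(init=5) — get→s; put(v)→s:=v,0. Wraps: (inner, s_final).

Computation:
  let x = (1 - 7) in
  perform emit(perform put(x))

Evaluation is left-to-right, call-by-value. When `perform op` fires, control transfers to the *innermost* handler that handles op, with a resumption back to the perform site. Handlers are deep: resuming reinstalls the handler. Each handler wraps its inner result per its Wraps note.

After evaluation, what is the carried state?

Working:
put(-6) @ H2 ⇒ s:=-6
emit(0) @ H1 ⇒ out+=0
H0 returns (0, ())
H1 returns [0, (0, ())]
H2 returns ([0, (0, ())], -6)
= ([0, (0, ())], -6)

Answer: -6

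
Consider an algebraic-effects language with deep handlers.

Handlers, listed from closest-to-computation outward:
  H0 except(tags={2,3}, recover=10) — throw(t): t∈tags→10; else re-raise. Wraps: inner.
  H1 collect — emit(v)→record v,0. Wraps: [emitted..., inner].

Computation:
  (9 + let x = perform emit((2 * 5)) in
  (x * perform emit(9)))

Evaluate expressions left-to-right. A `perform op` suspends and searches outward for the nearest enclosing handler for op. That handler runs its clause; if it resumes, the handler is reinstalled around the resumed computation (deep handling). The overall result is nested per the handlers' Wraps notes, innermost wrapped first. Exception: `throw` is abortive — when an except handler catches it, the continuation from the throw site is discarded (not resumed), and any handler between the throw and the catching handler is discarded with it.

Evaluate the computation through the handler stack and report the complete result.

Answer: [10, 9, 9]

Evaluation trace:
emit(10) @ H1 ⇒ out+=10
emit(9) @ H1 ⇒ out+=9
H0 returns 9
H1 returns [10, 9, 9]
= [10, 9, 9]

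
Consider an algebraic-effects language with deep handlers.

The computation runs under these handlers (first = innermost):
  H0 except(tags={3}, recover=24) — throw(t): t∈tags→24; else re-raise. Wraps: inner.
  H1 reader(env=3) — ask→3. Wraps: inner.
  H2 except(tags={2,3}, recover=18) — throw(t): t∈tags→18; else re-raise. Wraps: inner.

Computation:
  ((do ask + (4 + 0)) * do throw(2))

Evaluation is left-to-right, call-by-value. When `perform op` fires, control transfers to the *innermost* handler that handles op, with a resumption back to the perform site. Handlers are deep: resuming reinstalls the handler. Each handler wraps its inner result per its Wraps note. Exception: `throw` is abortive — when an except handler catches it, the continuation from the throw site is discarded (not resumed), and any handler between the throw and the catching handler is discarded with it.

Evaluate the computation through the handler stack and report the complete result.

Answer: 18

Evaluation trace:
ask @ H1 ⇒ 3
throw(2) @ H0 re-raised
throw(2) @ H2 caught ⇒ 18
= 18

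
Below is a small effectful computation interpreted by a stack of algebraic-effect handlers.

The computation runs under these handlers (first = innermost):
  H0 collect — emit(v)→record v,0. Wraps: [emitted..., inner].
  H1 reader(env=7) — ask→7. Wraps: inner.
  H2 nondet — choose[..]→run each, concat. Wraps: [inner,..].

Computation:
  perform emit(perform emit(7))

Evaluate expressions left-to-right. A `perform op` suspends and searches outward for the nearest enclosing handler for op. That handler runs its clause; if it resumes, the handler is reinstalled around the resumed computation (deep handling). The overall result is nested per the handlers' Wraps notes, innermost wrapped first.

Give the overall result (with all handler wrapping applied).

Working:
emit(7) @ H0 ⇒ out+=7
emit(0) @ H0 ⇒ out+=0
H0 returns [7, 0, 0]
H1 returns [7, 0, 0]
H2 returns [[7, 0, 0]]
= [[7, 0, 0]]

Answer: [[7, 0, 0]]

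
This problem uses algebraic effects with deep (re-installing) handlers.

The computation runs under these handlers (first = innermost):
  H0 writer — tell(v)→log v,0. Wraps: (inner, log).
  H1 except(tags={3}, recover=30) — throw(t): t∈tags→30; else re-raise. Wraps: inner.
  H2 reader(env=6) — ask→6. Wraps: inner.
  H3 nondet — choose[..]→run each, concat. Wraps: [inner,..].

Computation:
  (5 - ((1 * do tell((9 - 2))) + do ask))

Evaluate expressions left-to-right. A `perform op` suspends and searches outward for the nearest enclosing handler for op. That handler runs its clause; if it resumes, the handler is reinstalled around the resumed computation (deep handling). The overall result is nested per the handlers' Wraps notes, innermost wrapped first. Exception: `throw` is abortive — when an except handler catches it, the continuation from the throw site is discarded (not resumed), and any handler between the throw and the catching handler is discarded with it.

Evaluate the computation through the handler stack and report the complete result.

Step-by-step:
tell(7) @ H0 ⇒ log+=7
ask @ H2 ⇒ 6
H0 returns (-1, (7))
H1 returns (-1, (7))
H2 returns (-1, (7))
H3 returns [(-1, (7))]
= [(-1, (7))]

Answer: [(-1, (7))]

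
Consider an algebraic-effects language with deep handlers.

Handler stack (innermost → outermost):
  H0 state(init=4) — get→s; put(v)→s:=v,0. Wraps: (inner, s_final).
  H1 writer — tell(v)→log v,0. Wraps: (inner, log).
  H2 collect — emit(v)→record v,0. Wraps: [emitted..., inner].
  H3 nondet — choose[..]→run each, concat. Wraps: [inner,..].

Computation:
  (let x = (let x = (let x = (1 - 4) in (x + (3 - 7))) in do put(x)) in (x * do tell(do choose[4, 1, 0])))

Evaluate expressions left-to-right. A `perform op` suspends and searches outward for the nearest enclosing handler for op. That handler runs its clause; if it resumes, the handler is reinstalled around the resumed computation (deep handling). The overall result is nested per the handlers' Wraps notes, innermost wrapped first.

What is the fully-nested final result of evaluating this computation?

Evaluation trace:
put(-7) @ H0 ⇒ s:=-7
choose[4, 1, 0] @ H3
  branch[0] choose=4:
    tell(4) @ H1 ⇒ log+=4
    H0 returns (0, -7)
    H1 returns ((0, -7), (4))
    H2 returns [((0, -7), (4))]
    H3 returns [[((0, -7), (4))]]
  branch[1] choose=1:
    tell(1) @ H1 ⇒ log+=1
    H0 returns (0, -7)
    H1 returns ((0, -7), (1))
    H2 returns [((0, -7), (1))]
    H3 returns [[((0, -7), (1))]]
  branch[2] choose=0:
    tell(0) @ H1 ⇒ log+=0
    H0 returns (0, -7)
    H1 returns ((0, -7), (0))
    H2 returns [((0, -7), (0))]
    H3 returns [[((0, -7), (0))]]
= [[((0, -7), (4))], [((0, -7), (1))], [((0, -7), (0))]]

Answer: [[((0, -7), (4))], [((0, -7), (1))], [((0, -7), (0))]]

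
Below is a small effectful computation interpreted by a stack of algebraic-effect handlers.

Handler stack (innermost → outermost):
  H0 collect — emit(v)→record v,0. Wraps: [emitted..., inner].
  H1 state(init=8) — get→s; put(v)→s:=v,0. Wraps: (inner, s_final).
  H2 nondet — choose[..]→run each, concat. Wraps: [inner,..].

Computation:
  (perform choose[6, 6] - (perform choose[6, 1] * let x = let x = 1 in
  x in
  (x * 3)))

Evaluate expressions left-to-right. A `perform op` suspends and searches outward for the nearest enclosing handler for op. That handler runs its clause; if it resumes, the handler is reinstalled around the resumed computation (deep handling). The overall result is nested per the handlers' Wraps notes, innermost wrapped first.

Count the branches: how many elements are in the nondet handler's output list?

Answer: 4

Step-by-step:
choose[6, 6] @ H2
  branch[0] choose=6:
    choose[6, 1] @ H2
      branch[0] choose=6:
        H0 returns [-12]
        H1 returns ([-12], 8)
        H2 returns [([-12], 8)]
      branch[1] choose=1:
        H0 returns [3]
        H1 returns ([3], 8)
        H2 returns [([3], 8)]
  branch[1] choose=6:
    choose[6, 1] @ H2
      branch[0] choose=6:
        H0 returns [-12]
        H1 returns ([-12], 8)
        H2 returns [([-12], 8)]
      branch[1] choose=1:
        H0 returns [3]
        H1 returns ([3], 8)
        H2 returns [([3], 8)]
= [([-12], 8), ([3], 8), ([-12], 8), ([3], 8)]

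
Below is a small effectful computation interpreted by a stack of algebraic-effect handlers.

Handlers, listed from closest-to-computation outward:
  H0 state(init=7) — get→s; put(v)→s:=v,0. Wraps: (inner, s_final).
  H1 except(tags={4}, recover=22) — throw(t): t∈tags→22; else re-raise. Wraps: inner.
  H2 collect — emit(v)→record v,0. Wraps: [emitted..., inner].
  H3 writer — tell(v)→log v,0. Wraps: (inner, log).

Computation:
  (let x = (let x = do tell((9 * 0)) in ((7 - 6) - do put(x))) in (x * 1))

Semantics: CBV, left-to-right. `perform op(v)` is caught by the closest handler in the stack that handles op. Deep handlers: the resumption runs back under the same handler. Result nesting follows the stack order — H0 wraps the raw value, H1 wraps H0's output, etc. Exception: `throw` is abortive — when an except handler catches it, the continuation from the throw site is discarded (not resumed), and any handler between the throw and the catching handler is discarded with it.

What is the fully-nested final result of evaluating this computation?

Evaluation trace:
tell(0) @ H3 ⇒ log+=0
put(0) @ H0 ⇒ s:=0
H0 returns (1, 0)
H1 returns (1, 0)
H2 returns [(1, 0)]
H3 returns ([(1, 0)], (0))
= ([(1, 0)], (0))

Answer: ([(1, 0)], (0))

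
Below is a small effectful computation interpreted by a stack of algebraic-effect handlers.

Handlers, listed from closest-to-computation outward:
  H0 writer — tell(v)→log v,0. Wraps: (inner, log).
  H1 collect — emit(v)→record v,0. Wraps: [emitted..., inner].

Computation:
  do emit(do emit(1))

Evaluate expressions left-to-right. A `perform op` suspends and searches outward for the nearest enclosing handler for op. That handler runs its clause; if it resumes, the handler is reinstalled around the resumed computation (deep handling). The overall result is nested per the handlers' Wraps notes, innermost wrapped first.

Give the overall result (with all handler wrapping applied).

Answer: [1, 0, (0, ())]

Evaluation trace:
emit(1) @ H1 ⇒ out+=1
emit(0) @ H1 ⇒ out+=0
H0 returns (0, ())
H1 returns [1, 0, (0, ())]
= [1, 0, (0, ())]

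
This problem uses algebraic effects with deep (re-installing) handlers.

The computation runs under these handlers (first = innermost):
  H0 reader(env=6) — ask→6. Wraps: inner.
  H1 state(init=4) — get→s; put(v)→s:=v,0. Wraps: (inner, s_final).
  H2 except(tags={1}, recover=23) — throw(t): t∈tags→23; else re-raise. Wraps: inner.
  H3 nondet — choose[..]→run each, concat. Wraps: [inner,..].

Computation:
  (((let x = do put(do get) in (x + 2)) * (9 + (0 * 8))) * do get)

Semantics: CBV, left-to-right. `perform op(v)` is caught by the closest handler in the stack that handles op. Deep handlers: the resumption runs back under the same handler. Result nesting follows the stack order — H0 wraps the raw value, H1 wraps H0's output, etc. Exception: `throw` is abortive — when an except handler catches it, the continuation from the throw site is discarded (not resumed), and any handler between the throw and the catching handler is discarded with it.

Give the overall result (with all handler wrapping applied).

Answer: [(72, 4)]

Step-by-step:
get @ H1 ⇒ 4
put(4) @ H1 ⇒ s:=4
get @ H1 ⇒ 4
H0 returns 72
H1 returns (72, 4)
H2 returns (72, 4)
H3 returns [(72, 4)]
= [(72, 4)]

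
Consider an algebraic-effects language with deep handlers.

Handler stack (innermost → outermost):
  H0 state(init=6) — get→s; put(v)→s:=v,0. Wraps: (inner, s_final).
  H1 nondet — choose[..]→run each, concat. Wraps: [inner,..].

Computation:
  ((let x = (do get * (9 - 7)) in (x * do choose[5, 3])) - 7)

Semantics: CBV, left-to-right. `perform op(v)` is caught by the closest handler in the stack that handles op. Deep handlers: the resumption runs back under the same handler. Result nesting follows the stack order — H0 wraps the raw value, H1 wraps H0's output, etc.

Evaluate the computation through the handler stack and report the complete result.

Answer: [(53, 6), (29, 6)]

Evaluation trace:
get @ H0 ⇒ 6
choose[5, 3] @ H1
  branch[0] choose=5:
    H0 returns (53, 6)
    H1 returns [(53, 6)]
  branch[1] choose=3:
    H0 returns (29, 6)
    H1 returns [(29, 6)]
= [(53, 6), (29, 6)]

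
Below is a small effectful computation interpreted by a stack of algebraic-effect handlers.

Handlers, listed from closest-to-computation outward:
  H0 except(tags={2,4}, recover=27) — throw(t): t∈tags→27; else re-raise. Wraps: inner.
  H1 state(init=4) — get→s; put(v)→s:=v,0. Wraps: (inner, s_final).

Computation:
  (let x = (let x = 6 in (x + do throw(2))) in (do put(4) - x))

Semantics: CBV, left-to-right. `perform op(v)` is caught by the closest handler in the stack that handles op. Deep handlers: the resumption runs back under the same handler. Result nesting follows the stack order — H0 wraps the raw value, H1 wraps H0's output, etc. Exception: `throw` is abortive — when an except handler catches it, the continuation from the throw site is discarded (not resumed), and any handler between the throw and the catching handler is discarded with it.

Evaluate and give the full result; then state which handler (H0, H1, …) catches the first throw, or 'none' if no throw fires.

Answer: (27, 4) ; first throw caught by: H0

Evaluation trace:
throw(2) @ H0 caught ⇒ 27
H1 returns (27, 4)
= (27, 4)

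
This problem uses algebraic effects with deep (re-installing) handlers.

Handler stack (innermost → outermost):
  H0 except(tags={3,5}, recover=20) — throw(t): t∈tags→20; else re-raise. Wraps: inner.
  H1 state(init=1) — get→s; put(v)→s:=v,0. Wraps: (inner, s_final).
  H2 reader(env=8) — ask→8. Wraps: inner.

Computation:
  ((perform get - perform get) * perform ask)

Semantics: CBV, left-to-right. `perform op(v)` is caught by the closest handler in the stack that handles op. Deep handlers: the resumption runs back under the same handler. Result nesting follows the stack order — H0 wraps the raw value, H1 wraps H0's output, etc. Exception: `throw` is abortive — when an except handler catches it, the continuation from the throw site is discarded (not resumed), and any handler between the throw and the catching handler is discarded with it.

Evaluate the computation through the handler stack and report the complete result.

Step-by-step:
get @ H1 ⇒ 1
get @ H1 ⇒ 1
ask @ H2 ⇒ 8
H0 returns 0
H1 returns (0, 1)
H2 returns (0, 1)
= (0, 1)

Answer: (0, 1)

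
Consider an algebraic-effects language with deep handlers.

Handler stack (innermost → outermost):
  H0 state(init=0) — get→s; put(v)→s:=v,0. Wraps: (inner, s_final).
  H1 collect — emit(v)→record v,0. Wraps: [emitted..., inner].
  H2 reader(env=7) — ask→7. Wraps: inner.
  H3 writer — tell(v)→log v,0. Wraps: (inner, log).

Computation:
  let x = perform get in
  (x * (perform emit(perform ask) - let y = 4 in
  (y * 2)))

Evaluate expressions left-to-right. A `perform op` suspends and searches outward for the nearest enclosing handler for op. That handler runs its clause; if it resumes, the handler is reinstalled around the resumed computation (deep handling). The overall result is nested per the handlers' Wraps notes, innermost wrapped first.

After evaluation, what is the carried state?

Answer: 0

Working:
get @ H0 ⇒ 0
ask @ H2 ⇒ 7
emit(7) @ H1 ⇒ out+=7
H0 returns (0, 0)
H1 returns [7, (0, 0)]
H2 returns [7, (0, 0)]
H3 returns ([7, (0, 0)], ())
= ([7, (0, 0)], ())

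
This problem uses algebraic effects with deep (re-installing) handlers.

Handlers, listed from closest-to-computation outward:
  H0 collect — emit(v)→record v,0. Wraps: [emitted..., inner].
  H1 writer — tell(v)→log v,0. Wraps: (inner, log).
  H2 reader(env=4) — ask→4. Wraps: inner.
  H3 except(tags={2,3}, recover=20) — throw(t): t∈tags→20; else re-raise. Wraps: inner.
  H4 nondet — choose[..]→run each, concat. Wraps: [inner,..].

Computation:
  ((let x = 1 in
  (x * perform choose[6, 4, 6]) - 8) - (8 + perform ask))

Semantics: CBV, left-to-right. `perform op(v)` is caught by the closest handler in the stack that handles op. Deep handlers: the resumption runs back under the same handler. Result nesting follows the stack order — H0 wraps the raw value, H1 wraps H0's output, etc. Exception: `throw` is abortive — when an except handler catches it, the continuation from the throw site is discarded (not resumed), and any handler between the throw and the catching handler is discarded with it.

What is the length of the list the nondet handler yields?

Answer: 3

Step-by-step:
choose[6, 4, 6] @ H4
  branch[0] choose=6:
    ask @ H2 ⇒ 4
    H0 returns [-14]
    H1 returns ([-14], ())
    H2 returns ([-14], ())
    H3 returns ([-14], ())
    H4 returns [([-14], ())]
  branch[1] choose=4:
    ask @ H2 ⇒ 4
    H0 returns [-16]
    H1 returns ([-16], ())
    H2 returns ([-16], ())
    H3 returns ([-16], ())
    H4 returns [([-16], ())]
  branch[2] choose=6:
    ask @ H2 ⇒ 4
    H0 returns [-14]
    H1 returns ([-14], ())
    H2 returns ([-14], ())
    H3 returns ([-14], ())
    H4 returns [([-14], ())]
= [([-14], ()), ([-16], ()), ([-14], ())]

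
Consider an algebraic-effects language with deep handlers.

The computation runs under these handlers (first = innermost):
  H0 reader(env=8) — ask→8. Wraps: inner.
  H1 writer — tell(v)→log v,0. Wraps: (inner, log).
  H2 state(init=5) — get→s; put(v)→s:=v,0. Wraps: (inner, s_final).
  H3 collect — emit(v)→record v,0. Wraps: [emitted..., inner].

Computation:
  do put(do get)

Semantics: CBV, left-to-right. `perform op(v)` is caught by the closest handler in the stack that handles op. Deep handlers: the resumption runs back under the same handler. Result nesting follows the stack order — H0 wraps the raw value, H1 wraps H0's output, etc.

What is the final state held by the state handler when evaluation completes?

Answer: 5

Step-by-step:
get @ H2 ⇒ 5
put(5) @ H2 ⇒ s:=5
H0 returns 0
H1 returns (0, ())
H2 returns ((0, ()), 5)
H3 returns [((0, ()), 5)]
= [((0, ()), 5)]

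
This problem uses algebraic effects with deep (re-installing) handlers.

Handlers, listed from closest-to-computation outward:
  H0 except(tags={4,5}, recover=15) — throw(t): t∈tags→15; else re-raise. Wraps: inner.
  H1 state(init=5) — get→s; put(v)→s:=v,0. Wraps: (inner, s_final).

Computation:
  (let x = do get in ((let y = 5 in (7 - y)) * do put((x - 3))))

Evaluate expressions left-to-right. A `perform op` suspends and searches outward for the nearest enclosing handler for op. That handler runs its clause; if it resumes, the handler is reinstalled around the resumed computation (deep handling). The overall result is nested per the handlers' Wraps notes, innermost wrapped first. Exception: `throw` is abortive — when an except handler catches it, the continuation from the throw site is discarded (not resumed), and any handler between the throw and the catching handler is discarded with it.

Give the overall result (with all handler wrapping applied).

Evaluation trace:
get @ H1 ⇒ 5
put(2) @ H1 ⇒ s:=2
H0 returns 0
H1 returns (0, 2)
= (0, 2)

Answer: (0, 2)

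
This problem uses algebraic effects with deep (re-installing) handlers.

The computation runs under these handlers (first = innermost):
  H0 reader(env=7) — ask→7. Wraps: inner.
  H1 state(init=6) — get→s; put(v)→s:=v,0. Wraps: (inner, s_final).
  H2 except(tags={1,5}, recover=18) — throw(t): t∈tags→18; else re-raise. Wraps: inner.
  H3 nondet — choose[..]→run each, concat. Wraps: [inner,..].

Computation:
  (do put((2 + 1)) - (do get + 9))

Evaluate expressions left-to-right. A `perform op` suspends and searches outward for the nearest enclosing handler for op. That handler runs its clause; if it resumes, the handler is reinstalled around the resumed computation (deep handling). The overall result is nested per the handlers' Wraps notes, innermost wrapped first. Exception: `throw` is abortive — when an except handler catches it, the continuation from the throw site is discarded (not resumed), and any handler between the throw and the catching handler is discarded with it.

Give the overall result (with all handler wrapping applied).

Answer: [(-12, 3)]

Working:
put(3) @ H1 ⇒ s:=3
get @ H1 ⇒ 3
H0 returns -12
H1 returns (-12, 3)
H2 returns (-12, 3)
H3 returns [(-12, 3)]
= [(-12, 3)]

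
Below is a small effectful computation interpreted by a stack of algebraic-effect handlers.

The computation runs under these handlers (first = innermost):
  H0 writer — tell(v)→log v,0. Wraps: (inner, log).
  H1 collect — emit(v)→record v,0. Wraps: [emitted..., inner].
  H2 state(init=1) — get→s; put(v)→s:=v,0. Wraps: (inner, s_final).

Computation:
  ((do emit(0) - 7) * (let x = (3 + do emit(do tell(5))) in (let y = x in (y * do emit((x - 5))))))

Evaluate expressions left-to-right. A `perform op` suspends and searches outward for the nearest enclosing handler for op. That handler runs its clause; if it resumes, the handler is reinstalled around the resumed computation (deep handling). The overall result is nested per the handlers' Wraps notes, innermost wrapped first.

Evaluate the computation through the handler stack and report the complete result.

Step-by-step:
emit(0) @ H1 ⇒ out+=0
tell(5) @ H0 ⇒ log+=5
emit(0) @ H1 ⇒ out+=0
emit(-2) @ H1 ⇒ out+=-2
H0 returns (0, (5))
H1 returns [0, 0, -2, (0, (5))]
H2 returns ([0, 0, -2, (0, (5))], 1)
= ([0, 0, -2, (0, (5))], 1)

Answer: ([0, 0, -2, (0, (5))], 1)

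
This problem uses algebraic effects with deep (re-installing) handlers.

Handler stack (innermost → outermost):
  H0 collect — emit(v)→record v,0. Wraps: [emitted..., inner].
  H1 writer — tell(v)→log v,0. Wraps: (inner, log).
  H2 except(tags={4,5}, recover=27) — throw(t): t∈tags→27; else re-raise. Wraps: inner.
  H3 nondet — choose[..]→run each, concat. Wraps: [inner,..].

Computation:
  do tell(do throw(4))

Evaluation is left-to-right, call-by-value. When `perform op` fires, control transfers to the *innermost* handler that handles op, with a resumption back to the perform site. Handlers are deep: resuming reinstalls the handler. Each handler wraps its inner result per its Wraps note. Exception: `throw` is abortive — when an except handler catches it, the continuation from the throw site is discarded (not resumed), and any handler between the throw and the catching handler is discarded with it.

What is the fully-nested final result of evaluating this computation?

Answer: [27]

Step-by-step:
throw(4) @ H2 caught ⇒ 27
H3 returns [27]
= [27]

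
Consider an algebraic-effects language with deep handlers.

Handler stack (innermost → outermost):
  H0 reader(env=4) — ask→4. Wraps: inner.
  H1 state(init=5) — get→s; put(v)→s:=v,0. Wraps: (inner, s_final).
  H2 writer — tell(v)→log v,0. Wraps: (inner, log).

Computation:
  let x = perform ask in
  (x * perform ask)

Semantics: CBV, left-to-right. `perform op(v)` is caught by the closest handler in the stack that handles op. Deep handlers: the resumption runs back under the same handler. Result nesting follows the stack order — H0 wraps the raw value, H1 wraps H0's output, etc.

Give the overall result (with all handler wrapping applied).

Answer: ((16, 5), ())

Step-by-step:
ask @ H0 ⇒ 4
ask @ H0 ⇒ 4
H0 returns 16
H1 returns (16, 5)
H2 returns ((16, 5), ())
= ((16, 5), ())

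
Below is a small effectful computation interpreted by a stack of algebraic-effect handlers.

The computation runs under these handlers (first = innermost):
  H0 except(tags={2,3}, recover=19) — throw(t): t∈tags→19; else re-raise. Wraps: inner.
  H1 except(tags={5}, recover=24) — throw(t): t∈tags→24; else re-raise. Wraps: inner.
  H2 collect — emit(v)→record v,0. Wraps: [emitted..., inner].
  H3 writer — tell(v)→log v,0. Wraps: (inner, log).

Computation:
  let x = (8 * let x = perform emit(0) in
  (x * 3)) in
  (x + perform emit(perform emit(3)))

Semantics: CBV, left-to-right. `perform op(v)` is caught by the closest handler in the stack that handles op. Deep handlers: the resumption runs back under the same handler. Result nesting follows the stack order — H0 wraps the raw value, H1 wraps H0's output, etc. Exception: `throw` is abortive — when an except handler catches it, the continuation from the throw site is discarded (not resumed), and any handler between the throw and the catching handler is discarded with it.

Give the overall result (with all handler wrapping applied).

Answer: ([0, 3, 0, 0], ())

Evaluation trace:
emit(0) @ H2 ⇒ out+=0
emit(3) @ H2 ⇒ out+=3
emit(0) @ H2 ⇒ out+=0
H0 returns 0
H1 returns 0
H2 returns [0, 3, 0, 0]
H3 returns ([0, 3, 0, 0], ())
= ([0, 3, 0, 0], ())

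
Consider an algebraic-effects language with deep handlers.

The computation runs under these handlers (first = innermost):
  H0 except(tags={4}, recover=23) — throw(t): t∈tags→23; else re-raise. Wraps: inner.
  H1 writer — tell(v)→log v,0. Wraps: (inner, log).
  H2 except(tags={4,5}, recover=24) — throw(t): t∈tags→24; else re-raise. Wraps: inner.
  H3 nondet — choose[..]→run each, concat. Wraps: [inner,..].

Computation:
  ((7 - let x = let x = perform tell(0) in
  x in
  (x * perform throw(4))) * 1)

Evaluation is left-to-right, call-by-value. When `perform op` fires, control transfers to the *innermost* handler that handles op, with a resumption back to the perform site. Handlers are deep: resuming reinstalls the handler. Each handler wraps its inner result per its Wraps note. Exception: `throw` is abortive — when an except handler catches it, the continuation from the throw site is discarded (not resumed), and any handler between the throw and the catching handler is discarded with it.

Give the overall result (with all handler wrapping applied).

Answer: [(23, (0))]

Evaluation trace:
tell(0) @ H1 ⇒ log+=0
throw(4) @ H0 caught ⇒ 23
H1 returns (23, (0))
H2 returns (23, (0))
H3 returns [(23, (0))]
= [(23, (0))]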